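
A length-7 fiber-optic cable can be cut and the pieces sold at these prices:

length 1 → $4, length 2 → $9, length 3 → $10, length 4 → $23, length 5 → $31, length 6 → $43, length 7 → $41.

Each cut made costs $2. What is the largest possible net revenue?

45

Let r[k] be the best obtainable value from length k. For each k, try every first piece i and keep the best of price[i] + r[k−i] minus the 2 cut fee when i<k.
r[1] = 4
r[2] = 9
r[3] = 11  (first piece 1, then r[2]=9)
r[4] = 23
r[5] = 31
r[6] = 43
r[7] = 45  (first piece 1, then r[6]=43)
One optimal plan: pieces 6 + 1 (1 cut) → $47 − $2 = $45.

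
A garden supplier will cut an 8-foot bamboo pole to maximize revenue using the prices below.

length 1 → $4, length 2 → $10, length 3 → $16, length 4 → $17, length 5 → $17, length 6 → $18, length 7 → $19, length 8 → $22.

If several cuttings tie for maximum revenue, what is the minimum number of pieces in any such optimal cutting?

Build r[k] bottom-up: r[k] = max over allowed piece i of (p[i] + r[k−i]).
r[1] = 4
r[2] = max(4+4, 10+0) = 10
r[3] = max(4+10, 10+4, 16+0) = 16
r[4] = max(4+16, 10+10, 16+4, 17+0) = 20
r[5] = max(4+20, 10+16, 16+10, 17+4, 17+0) = 26
r[6] = max(4+26, 10+20, 16+16, 17+10, 17+4, 18+0) = 32
r[7] = max(4+32, 10+26, 16+20, …, 18+4, 19+0) = 36
r[8] = max(4+36, 10+32, 16+26, …, 19+4, 22+0) = 42
Maximum revenue is $42.
Now minimize piece count subject to staying optimal: for each k, pieces[k] = 1 + min over i with p[i]+r[k−i]=r[k] of pieces[k−i].
pieces[5] = 2
pieces[6] = 2
pieces[7] = 3
pieces[8] = 3

3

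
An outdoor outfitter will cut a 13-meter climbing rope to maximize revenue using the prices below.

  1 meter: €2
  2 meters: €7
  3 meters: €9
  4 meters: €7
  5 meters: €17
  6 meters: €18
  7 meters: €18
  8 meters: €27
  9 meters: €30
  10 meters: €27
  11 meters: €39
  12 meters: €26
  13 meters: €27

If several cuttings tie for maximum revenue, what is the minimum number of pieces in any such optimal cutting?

2

Let r[k] be the best obtainable value from length k. For each k, try every first piece i and keep the best of price[i] + r[k−i].
r[1] = 2
r[2] = max(2+2, 7+0) = 7
r[3] = max(2+7, 7+2, 9+0) = 9
r[4] = max(2+9, 7+7, 9+2, 7+0) = 14
r[5] = max(2+14, 7+9, 9+7, 7+2, 17+0) = 17
r[6] = max(2+17, 7+14, 9+9, 7+7, 17+2, 18+0) = 21
r[7] = max(2+21, 7+17, 9+14, …, 18+2, 18+0) = 24
r[8] = max(2+24, 7+21, 9+17, …, 18+2, 27+0) = 28
r[9] = max(2+28, 7+24, 9+21, …, 27+2, 30+0) = 31
r[10] = max(2+31, 7+28, 9+24, …, 30+2, 27+0) = 35
r[11] = max(2+35, 7+31, 9+28, …, 27+2, 39+0) = 39
r[12] = max(2+39, 7+35, 9+31, …, 39+2, 26+0) = 42
r[13] = max(2+42, 7+39, 9+35, …, 26+2, 27+0) = 46
Maximum revenue is €46.
Now minimize piece count subject to staying optimal: for each k, pieces[k] = 1 + min over i with p[i]+r[k−i]=r[k] of pieces[k−i].
pieces[10] = 5
pieces[11] = 1
pieces[12] = 6
pieces[13] = 2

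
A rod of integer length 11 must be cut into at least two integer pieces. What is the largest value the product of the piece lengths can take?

Fill f[k] for k=2..11: at each k try every first piece i and multiply by the better of (k−i) uncut or f[k−i].
Small cases: f[2]=1, f[3]=2.
f[4] = 2×max(2,1) = 2×2 = 4
f[5] = 2×max(3,2) = 2×3 = 6
f[6] = 3×max(3,2) = 3×3 = 9
f[7] = 2×max(5,6) = 2×6 = 12
f[8] = 2×max(6,9) = 2×9 = 18
f[9] = 3×max(6,9) = 3×9 = 27
f[10] = 2×max(8,18) = 2×18 = 36
f[11] = 2×max(9,27) = 2×27 = 54
One optimal split: 3 + 3 + 3 + 2; product 3×3×3×2 = 54.

54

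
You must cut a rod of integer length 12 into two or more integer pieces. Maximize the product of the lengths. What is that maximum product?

Define P[k] = max over 1≤i<k of i · max(k−i, P[k−i]); the inner max lets the remainder stay uncut if that's better.
P[2] = 1*max(1,0) = 1*1 = 1
P[3] = max(1*2, 2*1) = 2
P[4] = max(1*3, 2*2, 3*1) = 4
P[5] = max(1*4, 2*3, 3*2, 4*1) = 6
P[6] = max(1*6, 2*4, 3*3, 4*2, 5*1) = 9
P[7] = max(1*9, 2*6, 3*4, 4*3, 5*2, 6*1) = 12
P[8] = max(1*12, 2*9, 3*6, …, 6*2, 7*1) = 18
P[9] = max(1*18, 2*12, 3*9, …, 7*2, 8*1) = 27
P[10] = max(1*27, 2*18, 3*12, …, 8*2, 9*1) = 36
P[11] = max(1*36, 2*27, 3*18, …, 9*2, 10*1) = 54
P[12] = max(1*54, 2*36, 3*27, …, 10*2, 11*1) = 81
One optimal split: 3 + 3 + 3 + 3; product 3*3*3*3 = 81.

81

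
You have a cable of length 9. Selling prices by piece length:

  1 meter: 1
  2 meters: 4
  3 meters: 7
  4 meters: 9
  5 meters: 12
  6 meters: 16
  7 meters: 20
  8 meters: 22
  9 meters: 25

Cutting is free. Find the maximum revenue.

25

Consider every possible first cut. best[k] is the best of p[i]+best[k−i] over all sellable i≤k.
best[1] = 1
best[2] = max(1+1, 4+0) = 4
best[3] = max(1+4, 4+1, 7+0) = 7
best[4] = max(1+7, 4+4, 7+1, 9+0) = 9
best[5] = max(1+9, 4+7, 7+4, 9+1, 12+0) = 12
best[6] = max(1+12, 4+9, 7+7, 9+4, 12+1, 16+0) = 16
best[7] = max(1+16, 4+12, 7+9, …, 16+1, 20+0) = 20
best[8] = max(1+20, 4+16, 7+12, …, 20+1, 22+0) = 22
best[9] = max(1+22, 4+20, 7+16, …, 22+1, 25+0) = 25
Best is to sell the whole 9-meter piece uncut for 25.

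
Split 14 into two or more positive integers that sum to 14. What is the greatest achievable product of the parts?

Define f[k] = max over 1≤i<k of i · max(k−i, f[k−i]); the inner max lets the remainder stay uncut if that's better.
f[2] = 1·max(1,0) = 1·1 = 1
f[3] = 1·max(2,1) = 1·2 = 2
f[4] = 2·max(2,1) = 2·2 = 4
f[5] = 2·max(3,2) = 2·3 = 6
f[6] = 3·max(3,2) = 3·3 = 9
f[7] = 2·max(5,6) = 2·6 = 12
f[8] = 2·max(6,9) = 2·9 = 18
f[9] = 3·max(6,9) = 3·9 = 27
f[10] = 2·max(8,18) = 2·18 = 36
f[11] = 2·max(9,27) = 2·27 = 54
f[12] = 3·max(9,27) = 3·27 = 81
f[13] = 2·max(11,54) = 2·54 = 108
f[14] = 2·max(12,81) = 2·81 = 162
One optimal split: 3 + 3 + 3 + 3 + 2; product 3·3·3·3·2 = 162.

162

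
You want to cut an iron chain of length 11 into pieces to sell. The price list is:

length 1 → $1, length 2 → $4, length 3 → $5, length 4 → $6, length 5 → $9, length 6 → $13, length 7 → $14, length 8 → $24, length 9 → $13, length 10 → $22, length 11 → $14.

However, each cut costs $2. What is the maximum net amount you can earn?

27

Let r[k] be the best obtainable value from length k. For each k, try every first piece i and keep the best of price[i] + r[k−i] minus the 2 cut fee when i<k.
r[1] = 1
r[2] = 4
r[3] = 5
r[4] = 6  (first piece 2, then r[2]=4)
r[5] = 9
r[6] = 13
r[7] = 14
r[8] = 24
r[9] = 23  (first piece 1, then r[8]=24)
r[10] = 26  (first piece 2, then r[8]=24)
r[11] = 27  (first piece 3, then r[8]=24)
One optimal plan: pieces 8 + 3 (1 cut) → $29 − $2 = $27.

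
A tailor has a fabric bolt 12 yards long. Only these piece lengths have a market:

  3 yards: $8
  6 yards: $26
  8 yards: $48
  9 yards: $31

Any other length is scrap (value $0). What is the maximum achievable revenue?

Consider every possible first cut. best[k] is the best of p[i]+best[k−i] over all sellable i≤k.
best[1] = 0
best[2] = 0
best[3] = 8
best[4] = 8
best[5] = 8
best[6] = 26
best[7] = 26
best[8] = 48
best[9] = 48
best[10] = 48
best[11] = 56  (first piece 3, then best[8]=48)
best[12] = 56
One optimal cutting: pieces 8 + 3 with 1 yard of scrap → $56.

56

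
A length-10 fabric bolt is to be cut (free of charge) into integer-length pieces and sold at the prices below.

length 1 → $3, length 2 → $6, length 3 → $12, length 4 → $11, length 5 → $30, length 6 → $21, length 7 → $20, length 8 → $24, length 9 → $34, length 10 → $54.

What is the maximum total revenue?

Consider every possible first cut. r[k] is the best of p[i]+r[k−i] over all sellable i≤k.
r[1] = 3
r[2] = max(3+3, 6+0) = 6
r[3] = max(3+6, 6+3, 12+0) = 12
r[4] = max(3+12, 6+6, 12+3, 11+0) = 15
r[5] = max(3+15, 6+12, 12+6, 11+3, 30+0) = 30
r[6] = max(3+30, 6+15, 12+12, 11+6, 30+3, 21+0) = 33
r[7] = max(3+33, 6+30, 12+15, …, 21+3, 20+0) = 36
r[8] = max(3+36, 6+33, 12+30, …, 20+3, 24+0) = 42
r[9] = max(3+42, 6+36, 12+33, …, 24+3, 34+0) = 45
r[10] = max(3+45, 6+42, 12+36, …, 34+3, 54+0) = 60
One optimal cutting: 5 + 5 → $30 + $30 = $60.

60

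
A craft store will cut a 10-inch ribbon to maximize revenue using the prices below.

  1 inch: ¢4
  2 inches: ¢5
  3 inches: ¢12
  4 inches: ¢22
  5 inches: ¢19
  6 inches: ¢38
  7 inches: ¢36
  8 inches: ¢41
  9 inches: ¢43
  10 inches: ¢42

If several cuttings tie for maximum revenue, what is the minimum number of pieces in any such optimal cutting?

Build r[k] bottom-up: r[k] = max over allowed piece i of (p[i] + r[k−i]).
r[1] = 4
r[2] = max(4+4, 5+0) = 8
r[3] = max(4+8, 5+4, 12+0) = 12
r[4] = max(4+12, 5+8, 12+4, 22+0) = 22
r[5] = max(4+22, 5+12, 12+8, 22+4, 19+0) = 26
r[6] = max(4+26, 5+22, 12+12, 22+8, 19+4, 38+0) = 38
r[7] = max(4+38, 5+26, 12+22, …, 38+4, 36+0) = 42
r[8] = max(4+42, 5+38, 12+26, …, 36+4, 41+0) = 46
r[9] = max(4+46, 5+42, 12+38, …, 41+4, 43+0) = 50
r[10] = max(4+50, 5+46, 12+42, …, 43+4, 42+0) = 60
Maximum revenue is ¢60.
Now minimize piece count subject to staying optimal: for each k, pieces[k] = 1 + min over i with p[i]+r[k−i]=r[k] of pieces[k−i].
pieces[7] = 2
pieces[8] = 3
pieces[9] = 2
pieces[10] = 2

2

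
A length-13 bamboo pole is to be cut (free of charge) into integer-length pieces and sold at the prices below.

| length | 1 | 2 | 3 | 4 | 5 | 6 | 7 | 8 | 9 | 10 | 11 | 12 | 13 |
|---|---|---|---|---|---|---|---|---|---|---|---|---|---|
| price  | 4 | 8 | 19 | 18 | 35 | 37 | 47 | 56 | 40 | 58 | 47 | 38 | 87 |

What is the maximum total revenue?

Build r[k] bottom-up: r[k] = max over allowed piece i of (p[i] + r[k−i]).
r[1] = 4
r[2] = 8  (first piece 1, then r[1]=4)
r[3] = 19
r[4] = 23  (first piece 1, then r[3]=19)
r[5] = 35
r[6] = 39  (first piece 1, then r[5]=35)
r[7] = 47
r[8] = 56
r[9] = 60  (first piece 1, then r[8]=56)
r[10] = 70  (first piece 5, then r[5]=35)
r[11] = 75  (first piece 3, then r[8]=56)
r[12] = 82  (first piece 5, then r[7]=47)
r[13] = 91  (first piece 5, then r[8]=56)
One optimal cutting: 8 + 5 → $56 + $35 = $91.

91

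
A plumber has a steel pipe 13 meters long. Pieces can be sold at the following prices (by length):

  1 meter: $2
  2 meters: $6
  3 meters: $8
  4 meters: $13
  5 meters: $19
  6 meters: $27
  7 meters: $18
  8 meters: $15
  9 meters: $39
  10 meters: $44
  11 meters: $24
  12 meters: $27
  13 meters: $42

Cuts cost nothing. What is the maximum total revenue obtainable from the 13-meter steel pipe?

Let v[k] be the best obtainable value from length k. For each k, try every first piece i and keep the best of price[i] + v[k−i].
v[1] = 2
v[2] = 6
v[3] = 8  (first piece 1, then v[2]=6)
v[4] = 13
v[5] = 19
v[6] = 27
v[7] = 29  (first piece 1, then v[6]=27)
v[8] = 33  (first piece 2, then v[6]=27)
v[9] = 39
v[10] = 44
v[11] = 46  (first piece 1, then v[10]=44)
v[12] = 54  (first piece 6, then v[6]=27)
v[13] = 56  (first piece 1, then v[12]=54)
One optimal cutting: 6 + 6 + 1 → $27 + $27 + $2 = $56.

56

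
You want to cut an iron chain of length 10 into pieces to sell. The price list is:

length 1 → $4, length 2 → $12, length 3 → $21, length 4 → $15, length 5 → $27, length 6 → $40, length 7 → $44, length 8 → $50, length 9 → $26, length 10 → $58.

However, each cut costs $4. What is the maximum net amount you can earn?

Consider every possible first cut. v[k] is the best of p[i]+v[k−i] over all sellable i≤k, charging 4 whenever i<k.
v[1] = 4
v[2] = 12
v[3] = 21
v[4] = 21  (first piece 1, then v[3]=21)
v[5] = 29  (first piece 2, then v[3]=21)
v[6] = 40
v[7] = 44
v[8] = 50
v[9] = 57  (first piece 3, then v[6]=40)
v[10] = 61  (first piece 3, then v[7]=44)
One optimal plan: pieces 7 + 3 (1 cut) → $65 − $4 = $61.

61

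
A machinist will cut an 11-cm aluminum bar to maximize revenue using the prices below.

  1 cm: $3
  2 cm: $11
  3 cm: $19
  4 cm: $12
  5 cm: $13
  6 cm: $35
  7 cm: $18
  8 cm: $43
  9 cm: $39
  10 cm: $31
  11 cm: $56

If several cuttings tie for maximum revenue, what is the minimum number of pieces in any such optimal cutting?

Consider every possible first cut. r[k] is the best of p[i]+r[k−i] over all sellable i≤k.
r[1] = 3
r[2] = 11
r[3] = 19
r[4] = 22  (first piece 1, then r[3]=19)
r[5] = 30  (first piece 2, then r[3]=19)
r[6] = 38  (first piece 3, then r[3]=19)
r[7] = 41  (first piece 1, then r[6]=38)
r[8] = 49  (first piece 2, then r[6]=38)
r[9] = 57  (first piece 3, then r[6]=38)
r[10] = 60  (first piece 1, then r[9]=57)
r[11] = 68  (first piece 2, then r[9]=57)
Maximum revenue is $68.
Now minimize piece count subject to staying optimal: for each k, pieces[k] = 1 + min over i with p[i]+r[k−i]=r[k] of pieces[k−i].
pieces[8] = 3
pieces[9] = 3
pieces[10] = 4
pieces[11] = 4

4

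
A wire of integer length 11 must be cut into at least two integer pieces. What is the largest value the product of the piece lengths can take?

Let prod[k] be the best product for length k (with at least one cut). For each first piece i, the rest contributes max(k−i, prod[k−i]).
prod[2] = 1*max(1,0) = 1*1 = 1
prod[3] = max(1*2, 2*1) = 2
prod[4] = max(1*3, 2*2, 3*1) = 4
prod[5] = max(1*4, 2*3, 3*2, 4*1) = 6
prod[6] = max(1*6, 2*4, 3*3, 4*2, 5*1) = 9
prod[7] = max(1*9, 2*6, 3*4, 4*3, 5*2, 6*1) = 12
prod[8] = max(1*12, 2*9, 3*6, …, 6*2, 7*1) = 18
prod[9] = max(1*18, 2*12, 3*9, …, 7*2, 8*1) = 27
prod[10] = max(1*27, 2*18, 3*12, …, 8*2, 9*1) = 36
prod[11] = max(1*36, 2*27, 3*18, …, 9*2, 10*1) = 54
One optimal split: 3 + 3 + 3 + 2; product 3*3*3*2 = 54.

54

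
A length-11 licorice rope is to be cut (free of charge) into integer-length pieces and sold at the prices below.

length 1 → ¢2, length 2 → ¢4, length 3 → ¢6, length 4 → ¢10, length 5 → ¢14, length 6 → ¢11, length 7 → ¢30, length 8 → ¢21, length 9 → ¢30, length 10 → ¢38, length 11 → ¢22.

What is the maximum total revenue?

Consider every possible first cut. v[k] is the best of p[i]+v[k−i] over all sellable i≤k.
v[1] = 2
v[2] = max(2+2, 4+0) = 4
v[3] = max(2+4, 4+2, 6+0) = 6
v[4] = max(2+6, 4+4, 6+2, 10+0) = 10
v[5] = max(2+10, 4+6, 6+4, 10+2, 14+0) = 14
v[6] = max(2+14, 4+10, 6+6, 10+4, 14+2, 11+0) = 16
v[7] = max(2+16, 4+14, 6+10, …, 11+2, 30+0) = 30
v[8] = max(2+30, 4+16, 6+14, …, 30+2, 21+0) = 32
v[9] = max(2+32, 4+30, 6+16, …, 21+2, 30+0) = 34
v[10] = max(2+34, 4+32, 6+30, …, 30+2, 38+0) = 38
v[11] = max(2+38, 4+34, 6+32, …, 38+2, 22+0) = 40
One optimal cutting: 10 + 1 → ¢38 + ¢2 = ¢40.

40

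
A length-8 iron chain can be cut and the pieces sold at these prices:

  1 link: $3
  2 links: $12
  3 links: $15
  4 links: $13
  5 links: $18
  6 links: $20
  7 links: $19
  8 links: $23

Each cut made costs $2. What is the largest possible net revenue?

42

Consider every possible first cut. r[k] is the best of p[i]+r[k−i] over all sellable i≤k, charging 2 whenever i<k.
r[1] = 3
r[2] = 12
r[3] = 15
r[4] = 22  (first piece 2, then r[2]=12)
r[5] = 25  (first piece 2, then r[3]=15)
r[6] = 32  (first piece 2, then r[4]=22)
r[7] = 35  (first piece 2, then r[5]=25)
r[8] = 42  (first piece 2, then r[6]=32)
One optimal plan: pieces 2 + 2 + 2 + 2 (3 cuts) → $48 − $6 = $42.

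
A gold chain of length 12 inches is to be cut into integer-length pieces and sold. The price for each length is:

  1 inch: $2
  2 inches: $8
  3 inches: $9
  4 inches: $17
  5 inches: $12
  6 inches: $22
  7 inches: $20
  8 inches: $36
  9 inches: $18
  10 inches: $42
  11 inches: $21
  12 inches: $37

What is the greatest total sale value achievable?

Consider every possible first cut. best[k] is the best of p[i]+best[k−i] over all sellable i≤k.
best[1] = 2
best[2] = 8
best[3] = 10  (first piece 1, then best[2]=8)
best[4] = 17
best[5] = 19  (first piece 1, then best[4]=17)
best[6] = 25  (first piece 2, then best[4]=17)
best[7] = 27  (first piece 1, then best[6]=25)
best[8] = 36
best[9] = 38  (first piece 1, then best[8]=36)
best[10] = 44  (first piece 2, then best[8]=36)
best[11] = 46  (first piece 1, then best[10]=44)
best[12] = 53  (first piece 4, then best[8]=36)
One optimal cutting: 8 + 4 → $36 + $17 = $53.

53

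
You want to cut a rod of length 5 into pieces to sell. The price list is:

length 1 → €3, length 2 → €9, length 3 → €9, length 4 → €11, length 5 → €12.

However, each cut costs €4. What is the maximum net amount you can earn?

14

Let net[k] be the best obtainable value from length k. For each k, try every first piece i and keep the best of price[i] + net[k−i] minus the 4 cut fee when i<k.
net[1] = 3
net[2] = max(3+3-4, 9+0) = 9
net[3] = max(3+9-4, 9+3-4, 9+0) = 9
net[4] = max(3+9-4, 9+9-4, 9+3-4, 11+0) = 14
net[5] = max(3+14-4, 9+9-4, 9+9-4, 11+3-4, 12+0) = 14
One optimal plan: pieces 3 + 2 (1 cut) → €18 − €4 = €14.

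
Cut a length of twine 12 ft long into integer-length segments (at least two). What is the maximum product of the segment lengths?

81

Define P[k] = max over 1≤i<k of i · max(k−i, P[k−i]); the inner max lets the remainder stay uncut if that's better.
P[2] = 1*max(1,0) = 1*1 = 1
P[3] = 1*max(2,1) = 1*2 = 2
P[4] = 2*max(2,1) = 2*2 = 4
P[5] = 2*max(3,2) = 2*3 = 6
P[6] = 3*max(3,2) = 3*3 = 9
P[7] = 2*max(5,6) = 2*6 = 12
P[8] = 2*max(6,9) = 2*9 = 18
P[9] = 3*max(6,9) = 3*9 = 27
P[10] = 2*max(8,18) = 2*18 = 36
P[11] = 2*max(9,27) = 2*27 = 54
P[12] = 3*max(9,27) = 3*27 = 81
One optimal split: 3 + 3 + 3 + 3; product 3*3*3*3 = 81.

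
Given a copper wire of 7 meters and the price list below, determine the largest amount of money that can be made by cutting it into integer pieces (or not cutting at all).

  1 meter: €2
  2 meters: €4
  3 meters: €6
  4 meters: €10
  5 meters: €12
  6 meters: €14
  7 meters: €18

18

Let v[k] be the best obtainable value from length k. For each k, try every first piece i and keep the best of price[i] + v[k−i].
v[1] = 2
v[2] = max(2+2, 4+0) = 4
v[3] = max(2+4, 4+2, 6+0) = 6
v[4] = max(2+6, 4+4, 6+2, 10+0) = 10
v[5] = max(2+10, 4+6, 6+4, 10+2, 12+0) = 12
v[6] = max(2+12, 4+10, 6+6, 10+4, 12+2, 14+0) = 14
v[7] = max(2+14, 4+12, 6+10, …, 14+2, 18+0) = 18
Best is to sell the whole 7-meter piece uncut for €18.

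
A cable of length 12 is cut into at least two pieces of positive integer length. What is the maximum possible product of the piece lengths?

Fill prod[k] for k=2..12: at each k try every first piece i and multiply by the better of (k−i) uncut or prod[k−i].
prod[2] = 1·max(1,0) = 1·1 = 1
prod[3] = max(1·2, 2·1) = 2
prod[4] = max(1·3, 2·2, 3·1) = 4
prod[5] = max(1·4, 2·3, 3·2, 4·1) = 6
prod[6] = max(1·6, 2·4, 3·3, 4·2, 5·1) = 9
prod[7] = max(1·9, 2·6, 3·4, 4·3, 5·2, 6·1) = 12
prod[8] = max(1·12, 2·9, 3·6, …, 6·2, 7·1) = 18
prod[9] = max(1·18, 2·12, 3·9, …, 7·2, 8·1) = 27
prod[10] = max(1·27, 2·18, 3·12, …, 8·2, 9·1) = 36
prod[11] = max(1·36, 2·27, 3·18, …, 9·2, 10·1) = 54
prod[12] = max(1·54, 2·36, 3·27, …, 10·2, 11·1) = 81
One optimal split: 3 + 3 + 3 + 3; product 3·3·3·3 = 81.

81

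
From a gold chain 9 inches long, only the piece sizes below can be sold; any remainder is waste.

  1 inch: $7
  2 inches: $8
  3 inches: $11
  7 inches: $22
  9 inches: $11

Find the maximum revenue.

63

Build r[k] bottom-up: r[k] = max over allowed piece i of (p[i] + r[k−i]).
r[1] = 7
r[2] = 14  (first piece 1, then r[1]=7)
r[3] = 21  (first piece 1, then r[2]=14)
r[4] = 28  (first piece 1, then r[3]=21)
r[5] = 35  (first piece 1, then r[4]=28)
r[6] = 42  (first piece 1, then r[5]=35)
r[7] = 49  (first piece 1, then r[6]=42)
r[8] = 56  (first piece 1, then r[7]=49)
r[9] = 63  (first piece 1, then r[8]=56)
One optimal cutting: 1 + 1 + 1 + 1 + 1 + 1 + 1 + 1 + 1 → $63.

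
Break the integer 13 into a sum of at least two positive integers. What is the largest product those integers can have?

108

Fill P[k] for k=2..13: at each k try every first piece i and multiply by the better of (k−i) uncut or P[k−i].
P[2] = 1·max(1,0) = 1·1 = 1
P[3] = 1·max(2,1) = 1·2 = 2
P[4] = 2·max(2,1) = 2·2 = 4
P[5] = 2·max(3,2) = 2·3 = 6
P[6] = 3·max(3,2) = 3·3 = 9
P[7] = 2·max(5,6) = 2·6 = 12
P[8] = 2·max(6,9) = 2·9 = 18
P[9] = 3·max(6,9) = 3·9 = 27
P[10] = 2·max(8,18) = 2·18 = 36
P[11] = 2·max(9,27) = 2·27 = 54
P[12] = 3·max(9,27) = 3·27 = 81
P[13] = 2·max(11,54) = 2·54 = 108
One optimal split: 3 + 3 + 3 + 2 + 2; product 3·3·3·2·2 = 108.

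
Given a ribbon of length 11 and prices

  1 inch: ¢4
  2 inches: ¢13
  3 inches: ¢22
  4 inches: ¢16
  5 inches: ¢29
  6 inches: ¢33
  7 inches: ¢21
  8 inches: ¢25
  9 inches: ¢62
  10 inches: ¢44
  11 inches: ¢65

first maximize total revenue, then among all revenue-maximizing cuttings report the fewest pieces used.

4

Let r[k] be the best obtainable value from length k. For each k, try every first piece i and keep the best of price[i] + r[k−i].
r[1] = 4
r[2] = 13
r[3] = 22
r[4] = 26  (first piece 1, then r[3]=22)
r[5] = 35  (first piece 2, then r[3]=22)
r[6] = 44  (first piece 3, then r[3]=22)
r[7] = 48  (first piece 1, then r[6]=44)
r[8] = 57  (first piece 2, then r[6]=44)
r[9] = 66  (first piece 3, then r[6]=44)
r[10] = 70  (first piece 1, then r[9]=66)
r[11] = 79  (first piece 2, then r[9]=66)
Maximum revenue is ¢79.
Now minimize piece count subject to staying optimal: for each k, pieces[k] = 1 + min over i with p[i]+r[k−i]=r[k] of pieces[k−i].
pieces[8] = 3
pieces[9] = 3
pieces[10] = 4
pieces[11] = 4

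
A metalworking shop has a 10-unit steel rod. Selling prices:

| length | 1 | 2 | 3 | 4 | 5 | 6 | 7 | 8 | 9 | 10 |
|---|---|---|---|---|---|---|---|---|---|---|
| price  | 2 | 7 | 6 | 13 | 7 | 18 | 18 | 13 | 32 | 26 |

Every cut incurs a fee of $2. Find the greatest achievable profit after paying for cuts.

32

Build net[k] bottom-up: net[k] = max over allowed piece i of (p[i] + net[k−i]) − 2 per cut.
net[1] = 2
net[2] = max(2+2-2, 7+0) = 7
net[3] = max(2+7-2, 7+2-2, 6+0) = 7
net[4] = max(2+7-2, 7+7-2, 6+2-2, 13+0) = 13
net[5] = max(2+13-2, 7+7-2, 6+7-2, 13+2-2, 7+0) = 13
net[6] = max(2+13-2, 7+13-2, 6+7-2, 13+7-2, 7+2-2, 18+0) = 18
net[7] = max(2+18-2, 7+13-2, 6+13-2, …, 18+2-2, 18+0) = 18
net[8] = max(2+18-2, 7+18-2, 6+13-2, …, 18+2-2, 13+0) = 24
net[9] = max(2+24-2, 7+18-2, 6+18-2, …, 13+2-2, 32+0) = 32
net[10] = max(2+32-2, 7+24-2, 6+18-2, …, 32+2-2, 26+0) = 32
One optimal plan: pieces 9 + 1 (1 cut) → $34 − $2 = $32.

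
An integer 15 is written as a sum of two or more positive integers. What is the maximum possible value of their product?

243

Define prod[k] = max over 1≤i<k of i · max(k−i, prod[k−i]); the inner max lets the remainder stay uncut if that's better.
prod[2] = 1*max(1,0) = 1*1 = 1
prod[3] = 1*max(2,1) = 1*2 = 2
prod[4] = 2*max(2,1) = 2*2 = 4
prod[5] = 2*max(3,2) = 2*3 = 6
prod[6] = 3*max(3,2) = 3*3 = 9
prod[7] = 2*max(5,6) = 2*6 = 12
prod[8] = 2*max(6,9) = 2*9 = 18
prod[9] = 3*max(6,9) = 3*9 = 27
prod[10] = 2*max(8,18) = 2*18 = 36
prod[11] = 2*max(9,27) = 2*27 = 54
prod[12] = 3*max(9,27) = 3*27 = 81
prod[13] = 2*max(11,54) = 2*54 = 108
prod[14] = 2*max(12,81) = 2*81 = 162
prod[15] = 3*max(12,81) = 3*81 = 243
One optimal split: 3 + 3 + 3 + 3 + 3; product 3*3*3*3*3 = 243.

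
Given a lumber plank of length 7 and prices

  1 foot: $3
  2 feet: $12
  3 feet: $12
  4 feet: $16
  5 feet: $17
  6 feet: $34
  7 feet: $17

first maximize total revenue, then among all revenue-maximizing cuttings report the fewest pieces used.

Build r[k] bottom-up: r[k] = max over allowed piece i of (p[i] + r[k−i]).
r[1] = 3
r[2] = 12
r[3] = 15  (first piece 1, then r[2]=12)
r[4] = 24  (first piece 2, then r[2]=12)
r[5] = 27  (first piece 1, then r[4]=24)
r[6] = 36  (first piece 2, then r[4]=24)
r[7] = 39  (first piece 1, then r[6]=36)
Maximum revenue is $39.
Now minimize piece count subject to staying optimal: for each k, pieces[k] = 1 + min over i with p[i]+r[k−i]=r[k] of pieces[k−i].
pieces[4] = 2
pieces[5] = 3
pieces[6] = 3
pieces[7] = 4

4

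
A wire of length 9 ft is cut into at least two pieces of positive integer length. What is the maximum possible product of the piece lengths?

Fill f[k] for k=2..9: at each k try every first piece i and multiply by the better of (k−i) uncut or f[k−i].
Small cases: f[2]=1, f[3]=2, f[4]=4.
f[5] = max(1*4, 2*3, 3*2, 4*1) = 6
f[6] = max(1*6, 2*4, 3*3, 4*2, 5*1) = 9
f[7] = max(1*9, 2*6, 3*4, 4*3, 5*2, 6*1) = 12
f[8] = max(1*12, 2*9, 3*6, …, 6*2, 7*1) = 18
f[9] = max(1*18, 2*12, 3*9, …, 7*2, 8*1) = 27
One optimal split: 3 + 3 + 3; product 3*3*3 = 27.

27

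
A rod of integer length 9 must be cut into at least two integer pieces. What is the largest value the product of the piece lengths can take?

27

Let P[k] be the best product for length k (with at least one cut). For each first piece i, the rest contributes max(k−i, P[k−i]).
P[2] = 1*max(1,0) = 1*1 = 1
P[3] = max(1*2, 2*1) = 2
P[4] = max(1*3, 2*2, 3*1) = 4
P[5] = max(1*4, 2*3, 3*2, 4*1) = 6
P[6] = max(1*6, 2*4, 3*3, 4*2, 5*1) = 9
P[7] = max(1*9, 2*6, 3*4, 4*3, 5*2, 6*1) = 12
P[8] = max(1*12, 2*9, 3*6, …, 6*2, 7*1) = 18
P[9] = max(1*18, 2*12, 3*9, …, 7*2, 8*1) = 27
One optimal split: 3 + 3 + 3; product 3*3*3 = 27.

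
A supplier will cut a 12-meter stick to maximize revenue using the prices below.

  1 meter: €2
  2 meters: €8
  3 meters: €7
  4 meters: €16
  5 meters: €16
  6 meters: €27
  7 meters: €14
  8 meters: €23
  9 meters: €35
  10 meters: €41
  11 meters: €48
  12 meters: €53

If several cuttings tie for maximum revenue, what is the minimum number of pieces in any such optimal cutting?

2

Let r[k] be the best obtainable value from length k. For each k, try every first piece i and keep the best of price[i] + r[k−i].
r[1] = 2
r[2] = 8
r[3] = 10  (first piece 1, then r[2]=8)
r[4] = 16  (first piece 2, then r[2]=8)
r[5] = 18  (first piece 1, then r[4]=16)
r[6] = 27
r[7] = 29  (first piece 1, then r[6]=27)
r[8] = 35  (first piece 2, then r[6]=27)
r[9] = 37  (first piece 1, then r[8]=35)
r[10] = 43  (first piece 2, then r[8]=35)
r[11] = 48
r[12] = 54  (first piece 6, then r[6]=27)
Maximum revenue is €54.
Now minimize piece count subject to staying optimal: for each k, pieces[k] = 1 + min over i with p[i]+r[k−i]=r[k] of pieces[k−i].
pieces[9] = 3
pieces[10] = 2
pieces[11] = 1
pieces[12] = 2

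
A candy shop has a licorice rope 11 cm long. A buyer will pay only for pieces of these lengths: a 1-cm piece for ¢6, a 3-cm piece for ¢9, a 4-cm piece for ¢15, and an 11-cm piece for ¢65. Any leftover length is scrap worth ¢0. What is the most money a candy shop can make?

66

Consider every possible first cut. r[k] is the best of p[i]+r[k−i] over all sellable i≤k.
r[1] = 6
r[2] = 12  (first piece 1, then r[1]=6)
r[3] = max(6+12, 9+0) = 18
r[4] = max(6+18, 9+6, 15+0) = 24
r[5] = max(6+24, 9+12, 15+6) = 30
r[6] = max(6+30, 9+18, 15+12) = 36
r[7] = max(6+36, 9+24, 15+18) = 42
r[8] = max(6+42, 9+30, 15+24) = 48
r[9] = max(6+48, 9+36, 15+30) = 54
r[10] = max(6+54, 9+42, 15+36) = 60
r[11] = max(6+60, 9+48, 15+42, 65+0) = 66
One optimal cutting: 1 + 1 + 1 + 1 + 1 + 1 + 1 + 1 + 1 + 1 + 1 → ¢66.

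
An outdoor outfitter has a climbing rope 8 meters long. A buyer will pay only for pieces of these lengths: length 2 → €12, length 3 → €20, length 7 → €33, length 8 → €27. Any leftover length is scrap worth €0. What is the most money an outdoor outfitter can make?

Build best[k] bottom-up: best[k] = max over allowed piece i of (p[i] + best[k−i]).
best[1] = 0
best[2] = 12
best[3] = max(12+0, 20+0) = 20
best[4] = max(12+12, 20+0) = 24
best[5] = max(12+20, 20+12) = 32
best[6] = max(12+24, 20+20) = 40
best[7] = max(12+32, 20+24, 33+0) = 44
best[8] = max(12+40, 20+32, 33+0, 27+0) = 52
One optimal cutting: 3 + 3 + 2 → €52.

52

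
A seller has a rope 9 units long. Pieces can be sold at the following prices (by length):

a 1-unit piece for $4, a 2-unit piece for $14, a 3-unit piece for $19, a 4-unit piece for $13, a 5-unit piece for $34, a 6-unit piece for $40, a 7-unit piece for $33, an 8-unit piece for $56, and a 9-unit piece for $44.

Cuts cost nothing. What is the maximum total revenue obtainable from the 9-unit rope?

Let R[k] be the best obtainable value from length k. For each k, try every first piece i and keep the best of price[i] + R[k−i].
R[1] = 4
R[2] = 14
R[3] = 19
R[4] = 28  (first piece 2, then R[2]=14)
R[5] = 34
R[6] = 42  (first piece 2, then R[4]=28)
R[7] = 48  (first piece 2, then R[5]=34)
R[8] = 56  (first piece 2, then R[6]=42)
R[9] = 62  (first piece 2, then R[7]=48)
One optimal cutting: 5 + 2 + 2 → $34 + $14 + $14 = $62.

62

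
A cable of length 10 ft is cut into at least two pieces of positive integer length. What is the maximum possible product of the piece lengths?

Let P[k] be the best product for length k (with at least one cut). For each first piece i, the rest contributes max(k−i, P[k−i]).
P[2] = 1*max(1,0) = 1*1 = 1
P[3] = 1*max(2,1) = 1*2 = 2
P[4] = 2*max(2,1) = 2*2 = 4
P[5] = 2*max(3,2) = 2*3 = 6
P[6] = 3*max(3,2) = 3*3 = 9
P[7] = 2*max(5,6) = 2*6 = 12
P[8] = 2*max(6,9) = 2*9 = 18
P[9] = 3*max(6,9) = 3*9 = 27
P[10] = 2*max(8,18) = 2*18 = 36
One optimal split: 3 + 3 + 2 + 2; product 3*3*2*2 = 36.

36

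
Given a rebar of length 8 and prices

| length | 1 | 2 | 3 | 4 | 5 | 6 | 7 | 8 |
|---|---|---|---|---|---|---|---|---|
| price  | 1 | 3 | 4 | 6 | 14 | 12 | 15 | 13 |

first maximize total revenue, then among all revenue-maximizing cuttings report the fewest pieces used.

Let r[k] be the best obtainable value from length k. For each k, try every first piece i and keep the best of price[i] + r[k−i].
r[1] = 1
r[2] = 3
r[3] = 4  (first piece 1, then r[2]=3)
r[4] = 6  (first piece 2, then r[2]=3)
r[5] = 14
r[6] = 15  (first piece 1, then r[5]=14)
r[7] = 17  (first piece 2, then r[5]=14)
r[8] = 18  (first piece 1, then r[7]=17)
Maximum revenue is ₹18.
Now minimize piece count subject to staying optimal: for each k, pieces[k] = 1 + min over i with p[i]+r[k−i]=r[k] of pieces[k−i].
pieces[5] = 1
pieces[6] = 2
pieces[7] = 2
pieces[8] = 2

2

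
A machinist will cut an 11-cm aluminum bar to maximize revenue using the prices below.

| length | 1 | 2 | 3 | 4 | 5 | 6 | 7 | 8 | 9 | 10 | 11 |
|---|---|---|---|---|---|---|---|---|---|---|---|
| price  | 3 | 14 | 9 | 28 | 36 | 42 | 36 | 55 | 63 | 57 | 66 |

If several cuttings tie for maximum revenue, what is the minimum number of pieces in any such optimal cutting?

2

Build r[k] bottom-up: r[k] = max over allowed piece i of (p[i] + r[k−i]).
r[1] = 3
r[2] = 14
r[3] = 17  (first piece 1, then r[2]=14)
r[4] = 28  (first piece 2, then r[2]=14)
r[5] = 36
r[6] = 42  (first piece 2, then r[4]=28)
r[7] = 50  (first piece 2, then r[5]=36)
r[8] = 56  (first piece 2, then r[6]=42)
r[9] = 64  (first piece 2, then r[7]=50)
r[10] = 72  (first piece 5, then r[5]=36)
r[11] = 78  (first piece 2, then r[9]=64)
Maximum revenue is $78.
Now minimize piece count subject to staying optimal: for each k, pieces[k] = 1 + min over i with p[i]+r[k−i]=r[k] of pieces[k−i].
pieces[8] = 2
pieces[9] = 2
pieces[10] = 2
pieces[11] = 2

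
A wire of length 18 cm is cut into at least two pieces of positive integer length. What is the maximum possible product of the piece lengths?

729

Define prod[k] = max over 1≤i<k of i · max(k−i, prod[k−i]); the inner max lets the remainder stay uncut if that's better.
Small cases: prod[2]=1, prod[3]=2, prod[4]=4, prod[5]=6, prod[6]=9, prod[7]=12, prod[8]=18, prod[9]=27, prod[10]=36, prod[11]=54.
prod[12] = 3*max(9,27) = 3*27 = 81
prod[13] = 2*max(11,54) = 2*54 = 108
prod[14] = 2*max(12,81) = 2*81 = 162
prod[15] = 3*max(12,81) = 3*81 = 243
prod[16] = 2*max(14,162) = 2*162 = 324
prod[17] = 2*max(15,243) = 2*243 = 486
prod[18] = 3*max(15,243) = 3*243 = 729
One optimal split: 3 + 3 + 3 + 3 + 3 + 3; product 3*3*3*3*3*3 = 729.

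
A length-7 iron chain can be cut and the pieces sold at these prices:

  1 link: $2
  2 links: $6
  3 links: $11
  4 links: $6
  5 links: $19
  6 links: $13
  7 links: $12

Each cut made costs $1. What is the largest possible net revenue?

Consider every possible first cut. v[k] is the best of p[i]+v[k−i] over all sellable i≤k, charging 1 whenever i<k.
v[1] = 2
v[2] = max(2+2-1, 6+0) = 6
v[3] = max(2+6-1, 6+2-1, 11+0) = 11
v[4] = max(2+11-1, 6+6-1, 11+2-1, 6+0) = 12
v[5] = max(2+12-1, 6+11-1, 11+6-1, 6+2-1, 19+0) = 19
v[6] = max(2+19-1, 6+12-1, 11+11-1, 6+6-1, 19+2-1, 13+0) = 21
v[7] = max(2+21-1, 6+19-1, 11+12-1, …, 13+2-1, 12+0) = 24
One optimal plan: pieces 5 + 2 (1 cut) → $25 − $1 = $24.

24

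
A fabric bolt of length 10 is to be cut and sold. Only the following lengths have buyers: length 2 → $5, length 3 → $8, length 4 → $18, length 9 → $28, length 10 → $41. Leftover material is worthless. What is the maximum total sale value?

41

Consider every possible first cut. best[k] is the best of p[i]+best[k−i] over all sellable i≤k.
best[1] = 0
best[2] = 5
best[3] = max(5+0, 8+0) = 8
best[4] = max(5+5, 8+0, 18+0) = 18
best[5] = max(5+8, 8+5, 18+0) = 18
best[6] = max(5+18, 8+8, 18+5) = 23
best[7] = max(5+18, 8+18, 18+8) = 26
best[8] = max(5+23, 8+18, 18+18) = 36
best[9] = max(5+26, 8+23, 18+18, 28+0) = 36
best[10] = max(5+36, 8+26, 18+23, 28+0, 41+0) = 41
One optimal cutting: 4 + 4 + 2 → $41.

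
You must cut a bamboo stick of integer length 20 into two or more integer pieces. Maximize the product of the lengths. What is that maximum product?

1458

Fill g[k] for k=2..20: at each k try every first piece i and multiply by the better of (k−i) uncut or g[k−i].
g[2] = 1×max(1,0) = 1×1 = 1
g[3] = max(1×2, 2×1) = 2
g[4] = max(1×3, 2×2, 3×1) = 4
g[5] = max(1×4, 2×3, 3×2, 4×1) = 6
g[6] = max(1×6, 2×4, 3×3, 4×2, 5×1) = 9
g[7] = max(1×9, 2×6, 3×4, 4×3, 5×2, 6×1) = 12
g[8] = max(1×12, 2×9, 3×6, …, 6×2, 7×1) = 18
g[9] = max(1×18, 2×12, 3×9, …, 7×2, 8×1) = 27
g[10] = max(1×27, 2×18, 3×12, …, 8×2, 9×1) = 36
g[11] = max(1×36, 2×27, 3×18, …, 9×2, 10×1) = 54
g[12] = max(1×54, 2×36, 3×27, …, 10×2, 11×1) = 81
g[13] = max(1×81, 2×54, 3×36, …, 11×2, 12×1) = 108
g[14] = max(1×108, 2×81, 3×54, …, 12×2, 13×1) = 162
g[15] = max(1×162, 2×108, 3×81, …, 13×2, 14×1) = 243
g[16] = max(1×243, 2×162, 3×108, …, 14×2, 15×1) = 324
g[17] = max(1×324, 2×243, 3×162, …, 15×2, 16×1) = 486
g[18] = max(1×486, 2×324, 3×243, …, 16×2, 17×1) = 729
g[19] = max(1×729, 2×486, 3×324, …, 17×2, 18×1) = 972
g[20] = max(1×972, 2×729, 3×486, …, 18×2, 19×1) = 1458
One optimal split: 3 + 3 + 3 + 3 + 3 + 3 + 2; product 3×3×3×3×3×3×2 = 1458.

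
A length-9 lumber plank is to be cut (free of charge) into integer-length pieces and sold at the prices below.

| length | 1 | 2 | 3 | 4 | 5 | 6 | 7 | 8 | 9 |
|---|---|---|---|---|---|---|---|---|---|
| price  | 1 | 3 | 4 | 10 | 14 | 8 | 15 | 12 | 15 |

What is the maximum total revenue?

Build best[k] bottom-up: best[k] = max over allowed piece i of (p[i] + best[k−i]).
best[1] = 1
best[2] = 3
best[3] = 4  (first piece 1, then best[2]=3)
best[4] = 10
best[5] = 14
best[6] = 15  (first piece 1, then best[5]=14)
best[7] = 17  (first piece 2, then best[5]=14)
best[8] = 20  (first piece 4, then best[4]=10)
best[9] = 24  (first piece 4, then best[5]=14)
One optimal cutting: 5 + 4 → $14 + $10 = $24.

24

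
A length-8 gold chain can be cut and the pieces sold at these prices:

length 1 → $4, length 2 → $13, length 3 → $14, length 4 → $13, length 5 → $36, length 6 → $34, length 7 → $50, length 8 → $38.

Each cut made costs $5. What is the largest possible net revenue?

49

Build r[k] bottom-up: r[k] = max over allowed piece i of (p[i] + r[k−i]) − 5 per cut.
r[1] = 4
r[2] = 13
r[3] = 14
r[4] = 21  (first piece 2, then r[2]=13)
r[5] = 36
r[6] = 35  (first piece 1, then r[5]=36)
r[7] = 50
r[8] = 49  (first piece 1, then r[7]=50)
One optimal plan: pieces 7 + 1 (1 cut) → $54 − $5 = $49.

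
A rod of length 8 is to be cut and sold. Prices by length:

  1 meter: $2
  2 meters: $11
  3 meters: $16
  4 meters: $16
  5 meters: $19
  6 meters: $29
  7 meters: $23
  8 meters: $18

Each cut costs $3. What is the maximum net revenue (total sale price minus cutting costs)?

Let v[k] be the best obtainable value from length k. For each k, try every first piece i and keep the best of price[i] + v[k−i] minus the 3 cut fee when i<k.
v[1] = 2
v[2] = max(2+2-3, 11+0) = 11
v[3] = max(2+11-3, 11+2-3, 16+0) = 16
v[4] = max(2+16-3, 11+11-3, 16+2-3, 16+0) = 19
v[5] = max(2+19-3, 11+16-3, 16+11-3, 16+2-3, 19+0) = 24
v[6] = max(2+24-3, 11+19-3, 16+16-3, 16+11-3, 19+2-3, 29+0) = 29
v[7] = max(2+29-3, 11+24-3, 16+19-3, …, 29+2-3, 23+0) = 32
v[8] = max(2+32-3, 11+29-3, 16+24-3, …, 23+2-3, 18+0) = 37
One optimal plan: pieces 3 + 3 + 2 (2 cuts) → $43 − $6 = $37.

37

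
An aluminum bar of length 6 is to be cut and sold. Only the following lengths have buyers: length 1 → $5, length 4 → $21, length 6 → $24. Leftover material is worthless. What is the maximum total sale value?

Consider every possible first cut. r[k] is the best of p[i]+r[k−i] over all sellable i≤k.
r[1] = 5
r[2] = 10  (first piece 1, then r[1]=5)
r[3] = 15  (first piece 1, then r[2]=10)
r[4] = 21
r[5] = 26  (first piece 1, then r[4]=21)
r[6] = 31  (first piece 1, then r[5]=26)
One optimal cutting: 4 + 1 + 1 → $31.

31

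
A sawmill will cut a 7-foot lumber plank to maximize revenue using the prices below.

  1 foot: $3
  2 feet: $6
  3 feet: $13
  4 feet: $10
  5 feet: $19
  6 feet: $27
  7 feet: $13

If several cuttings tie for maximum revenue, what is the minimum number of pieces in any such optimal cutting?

Let r[k] be the best obtainable value from length k. For each k, try every first piece i and keep the best of price[i] + r[k−i].
r[1] = 3
r[2] = max(3+3, 6+0) = 6
r[3] = max(3+6, 6+3, 13+0) = 13
r[4] = max(3+13, 6+6, 13+3, 10+0) = 16
r[5] = max(3+16, 6+13, 13+6, 10+3, 19+0) = 19
r[6] = max(3+19, 6+16, 13+13, 10+6, 19+3, 27+0) = 27
r[7] = max(3+27, 6+19, 13+16, …, 27+3, 13+0) = 30
Maximum revenue is $30.
Now minimize piece count subject to staying optimal: for each k, pieces[k] = 1 + min over i with p[i]+r[k−i]=r[k] of pieces[k−i].
pieces[4] = 2
pieces[5] = 1
pieces[6] = 1
pieces[7] = 2

2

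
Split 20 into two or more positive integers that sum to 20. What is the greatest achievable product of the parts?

1458

Define P[k] = max over 1≤i<k of i · max(k−i, P[k−i]); the inner max lets the remainder stay uncut if that's better.
P[2] = 1×max(1,0) = 1×1 = 1
P[3] = 1×max(2,1) = 1×2 = 2
P[4] = 2×max(2,1) = 2×2 = 4
P[5] = 2×max(3,2) = 2×3 = 6
P[6] = 3×max(3,2) = 3×3 = 9
P[7] = 2×max(5,6) = 2×6 = 12
P[8] = 2×max(6,9) = 2×9 = 18
P[9] = 3×max(6,9) = 3×9 = 27
P[10] = 2×max(8,18) = 2×18 = 36
P[11] = 2×max(9,27) = 2×27 = 54
P[12] = 3×max(9,27) = 3×27 = 81
P[13] = 2×max(11,54) = 2×54 = 108
P[14] = 2×max(12,81) = 2×81 = 162
P[15] = 3×max(12,81) = 3×81 = 243
P[16] = 2×max(14,162) = 2×162 = 324
P[17] = 2×max(15,243) = 2×243 = 486
P[18] = 3×max(15,243) = 3×243 = 729
P[19] = 2×max(17,486) = 2×486 = 972
P[20] = 2×max(18,729) = 2×729 = 1458
One optimal split: 3 + 3 + 3 + 3 + 3 + 3 + 2; product 3×3×3×3×3×3×2 = 1458.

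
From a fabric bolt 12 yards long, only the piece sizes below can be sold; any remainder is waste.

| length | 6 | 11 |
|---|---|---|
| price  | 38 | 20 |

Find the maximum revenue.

Consider every possible first cut. r[k] is the best of p[i]+r[k−i] over all sellable i≤k.
r[1] = 0
r[2] = 0
r[3] = 0
r[4] = 0
r[5] = 0
r[6] = 38
r[7] = 38
r[8] = 38
r[9] = 38
r[10] = 38
r[11] = 38
r[12] = 76  (first piece 6, then r[6]=38)
One optimal cutting: 6 + 6 → $76.

76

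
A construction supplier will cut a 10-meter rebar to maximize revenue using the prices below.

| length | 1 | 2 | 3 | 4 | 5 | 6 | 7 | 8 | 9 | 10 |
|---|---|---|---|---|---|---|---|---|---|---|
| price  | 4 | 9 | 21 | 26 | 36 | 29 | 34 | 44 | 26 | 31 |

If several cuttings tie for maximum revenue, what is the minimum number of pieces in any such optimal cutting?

Build r[k] bottom-up: r[k] = max over allowed piece i of (p[i] + r[k−i]).
r[1] = 4
r[2] = max(4+4, 9+0) = 9
r[3] = max(4+9, 9+4, 21+0) = 21
r[4] = max(4+21, 9+9, 21+4, 26+0) = 26
r[5] = max(4+26, 9+21, 21+9, 26+4, 36+0) = 36
r[6] = max(4+36, 9+26, 21+21, 26+9, 36+4, 29+0) = 42
r[7] = max(4+42, 9+36, 21+26, …, 29+4, 34+0) = 47
r[8] = max(4+47, 9+42, 21+36, …, 34+4, 44+0) = 57
r[9] = max(4+57, 9+47, 21+42, …, 44+4, 26+0) = 63
r[10] = max(4+63, 9+57, 21+47, …, 26+4, 31+0) = 72
Maximum revenue is ₹72.
Now minimize piece count subject to staying optimal: for each k, pieces[k] = 1 + min over i with p[i]+r[k−i]=r[k] of pieces[k−i].
pieces[7] = 2
pieces[8] = 2
pieces[9] = 3
pieces[10] = 2

2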